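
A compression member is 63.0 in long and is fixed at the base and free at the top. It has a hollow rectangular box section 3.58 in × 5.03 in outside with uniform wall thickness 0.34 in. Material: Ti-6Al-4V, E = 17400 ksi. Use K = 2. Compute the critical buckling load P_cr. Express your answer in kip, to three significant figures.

Inner dimensions: h_i = 5.03 − 2×0.34 = 4.350 in, b_i = 3.58 − 2×0.34 = 2.900 in
Weak-axis I_min = (h_o·b_o³ − h_i·b_i³)/12 with b_o = 3.58, b_i = 2.900 in (shorter outer/inner sides).
I_min = (5.03×3.58³ − 4.350×2.900³)/12 = 10.39 in⁴
Effective length L_e = K·L = 2 × 63.0 = 126.0 in
P_cr = π²EI / L_e² = π² × 17400×10³ × 10.39 / 126.0² = 1.124×10^5 lb

P_cr ≈ 112 kip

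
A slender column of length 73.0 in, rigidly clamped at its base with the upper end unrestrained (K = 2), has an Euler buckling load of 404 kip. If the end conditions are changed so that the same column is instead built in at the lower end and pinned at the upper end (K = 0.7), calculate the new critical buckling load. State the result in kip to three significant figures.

P_cr ≈ 3300 kip

P_cr ∝ 1/K², so P_cr,new = P_cr,old × (K_old/K_new)² = 404 × (2/0.7)²
= 404 × 8.163 = 3300 kip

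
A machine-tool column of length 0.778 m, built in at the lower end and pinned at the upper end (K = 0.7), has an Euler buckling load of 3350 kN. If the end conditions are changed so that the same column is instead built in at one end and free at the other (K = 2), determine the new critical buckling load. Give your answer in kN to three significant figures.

P_cr ∝ 1/K², so P_cr,new = P_cr,old × (K_old/K_new)² = 3350 × (0.7/2)²
= 3350 × 0.1225 = 410 kN

P_cr ≈ 410 kN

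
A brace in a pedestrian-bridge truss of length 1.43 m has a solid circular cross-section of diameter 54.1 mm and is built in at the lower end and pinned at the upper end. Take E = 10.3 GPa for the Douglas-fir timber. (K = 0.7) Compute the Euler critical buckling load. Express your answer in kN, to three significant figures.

P_cr ≈ 42.7 kN

I = πd⁴/64 = π×54.1⁴/64 = 4.205×10^5 mm⁴
I = 4.205×10^5 mm⁴ = 4.205×10^-7 m⁴
Effective length L_e = K·L = 0.7 × 1.43 = 1.001 m
P_cr = π²EI / L_e² = π² × 10.3×10⁹ × 4.205×10^-7 / 1.001² = 4.266×10^4 N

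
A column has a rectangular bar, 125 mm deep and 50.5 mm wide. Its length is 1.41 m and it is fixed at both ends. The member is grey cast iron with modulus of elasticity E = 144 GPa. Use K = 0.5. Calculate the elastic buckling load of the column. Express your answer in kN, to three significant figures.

Buckling occurs about the weak axis: I_min = h·b³/12 with b = 50.5 mm (the shorter side).
I_min = 125×50.5³/12 = 1.342×10^6 mm⁴
I = 1.342×10^6 mm⁴ = 1.342×10^-6 m⁴
Effective length L_e = K·L = 0.5 × 1.41 = 0.7050 m
P_cr = π²EI / L_e² = π² × 144×10⁹ × 1.342×10^-6 / 0.7050² = 3.836×10^6 N

P_cr ≈ 3840 kN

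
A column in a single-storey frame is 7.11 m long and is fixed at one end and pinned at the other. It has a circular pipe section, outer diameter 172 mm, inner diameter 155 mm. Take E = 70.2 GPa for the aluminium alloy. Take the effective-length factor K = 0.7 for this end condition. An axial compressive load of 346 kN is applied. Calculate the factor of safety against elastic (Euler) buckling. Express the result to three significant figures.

n ≈ 1.18

d_o = 172 mm, d_i = 155 mm
I = π(d_o⁴ − d_i⁴)/64 = π(172⁴ − 155.0⁴)/64 = 1.463×10^7 mm⁴
I = 1.463×10^7 mm⁴ = 1.463×10^-5 m⁴
Effective length L_e = K·L = 0.7 × 7.11 = 4.977 m
P_cr = π²EI / L_e² = π² × 70.2×10⁹ × 1.463×10^-5 / 4.977² = 4.092×10^5 N
Factor of safety n = P_cr / P = 409.17 / 346 = 1.18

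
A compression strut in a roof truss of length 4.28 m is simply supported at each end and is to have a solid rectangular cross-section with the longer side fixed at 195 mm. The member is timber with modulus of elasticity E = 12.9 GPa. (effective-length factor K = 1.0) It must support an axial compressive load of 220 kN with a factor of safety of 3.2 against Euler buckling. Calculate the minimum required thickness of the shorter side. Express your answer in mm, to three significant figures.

b ≈ 184 mm

Required P_cr = n·P = 3.2 × 220 = 704.0 kN
L_e = K·L = 1 × 4.28 = 4.280 m
Required I = P_cr·L_e²/(π²E) = 7.040×10^5 × 4.280² / (π² × 1.29×10^10) = 1.013×10^-4 m⁴
I_req = 1.013×10^8 mm⁴
Rectangle, weak axis: I_min = h·b³/12 with h = 195 mm fixed  ⇒  b = (12I/h)^(1/3) = 184 mm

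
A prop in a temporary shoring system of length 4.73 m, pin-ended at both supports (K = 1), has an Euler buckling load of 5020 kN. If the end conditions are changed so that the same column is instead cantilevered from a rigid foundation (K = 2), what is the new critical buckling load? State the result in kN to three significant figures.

P_cr ∝ 1/K², so P_cr,new = P_cr,old × (K_old/K_new)² = 5020 × (1/2)²
= 5020 × 0.2500 = 1260 kN

P_cr ≈ 1260 kN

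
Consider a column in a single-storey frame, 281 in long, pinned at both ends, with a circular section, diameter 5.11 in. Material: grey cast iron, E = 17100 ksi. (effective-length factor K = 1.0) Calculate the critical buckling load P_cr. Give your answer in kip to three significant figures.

P_cr ≈ 71.5 kip

I = πd⁴/64 = π×5.11⁴/64 = 33.47 in⁴
Effective length L_e = K·L = 1 × 281 = 281.0 in
P_cr = π²EI / L_e² = π² × 17100×10³ × 33.47 / 281.0² = 7.154×10^4 lb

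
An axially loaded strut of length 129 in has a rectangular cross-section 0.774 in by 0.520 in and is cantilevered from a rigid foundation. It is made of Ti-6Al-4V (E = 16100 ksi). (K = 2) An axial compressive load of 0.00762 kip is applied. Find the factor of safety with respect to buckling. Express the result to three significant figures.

Buckling occurs about the weak axis: I_min = h·b³/12 with b = 0.520 in (the shorter side).
I_min = 0.774×0.520³/12 = 9.069×10^-3 in⁴
Effective length L_e = K·L = 2 × 129 = 258.0 in
P_cr = π²EI / L_e² = π² × 16100×10³ × 9.069×10^-3 / 258.0² = 21.65 lb
Factor of safety n = P_cr / P = 0.021650 / 0.00762 = 2.84

n ≈ 2.84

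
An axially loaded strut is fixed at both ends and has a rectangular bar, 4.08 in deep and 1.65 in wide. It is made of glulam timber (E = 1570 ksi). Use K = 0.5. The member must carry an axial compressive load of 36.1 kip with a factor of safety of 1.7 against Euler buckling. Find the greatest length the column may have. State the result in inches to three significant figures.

Buckling occurs about the weak axis: I_min = h·b³/12 with b = 1.65 in (the shorter side).
I_min = 4.08×1.65³/12 = 1.527 in⁴
Required critical load P_cr = n·P = 1.7 × 36.1 = 61.37 kip = 6.137×10^4 lb
From P_cr = π²EI/(K·L)²:  L = (1/K)·√(π²EI/P_cr) = (1/0.5)·√(π²×1.57×10^6×1.527/6.137×10^4)
L = 39.3 in

L_max ≈ 39.3 in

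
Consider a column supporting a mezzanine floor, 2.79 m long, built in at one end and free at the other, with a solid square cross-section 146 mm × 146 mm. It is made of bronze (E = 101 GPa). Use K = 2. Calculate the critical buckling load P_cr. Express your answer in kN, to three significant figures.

P_cr ≈ 1210 kN

I = a⁴/12 = 146⁴/12 = 3.786×10^7 mm⁴
I = 3.786×10^7 mm⁴ = 3.786×10^-5 m⁴
Effective length L_e = K·L = 2 × 2.79 = 5.580 m
P_cr = π²EI / L_e² = π² × 101×10⁹ × 3.786×10^-5 / 5.580² = 1.212×10^6 N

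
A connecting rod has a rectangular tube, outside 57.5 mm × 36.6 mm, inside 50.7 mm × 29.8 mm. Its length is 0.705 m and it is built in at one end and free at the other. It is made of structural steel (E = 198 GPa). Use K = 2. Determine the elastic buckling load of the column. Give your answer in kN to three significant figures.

P_cr ≈ 121 kN

Weak-axis I_min = (h_o·b_o³ − h_i·b_i³)/12 with b_o = 36.6, b_i = 29.80 mm (shorter outer/inner sides).
I_min = (57.5×36.6³ − 50.70×29.80³)/12 = 1.231×10^5 mm⁴
I = 1.231×10^5 mm⁴ = 1.231×10^-7 m⁴
Effective length L_e = K·L = 2 × 0.705 = 1.410 m
P_cr = π²EI / L_e² = π² × 198×10⁹ × 1.231×10^-7 / 1.410² = 1.210×10^5 N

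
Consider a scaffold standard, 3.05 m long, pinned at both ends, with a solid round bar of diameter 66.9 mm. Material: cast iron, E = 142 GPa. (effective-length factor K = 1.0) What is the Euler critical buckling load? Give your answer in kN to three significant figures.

P_cr ≈ 148 kN

I = πd⁴/64 = π×66.9⁴/64 = 9.833×10^5 mm⁴
I = 9.833×10^5 mm⁴ = 9.833×10^-7 m⁴
Effective length L_e = K·L = 1 × 3.05 = 3.050 m
P_cr = π²EI / L_e² = π² × 142×10⁹ × 9.833×10^-7 / 3.050² = 1.481×10^5 N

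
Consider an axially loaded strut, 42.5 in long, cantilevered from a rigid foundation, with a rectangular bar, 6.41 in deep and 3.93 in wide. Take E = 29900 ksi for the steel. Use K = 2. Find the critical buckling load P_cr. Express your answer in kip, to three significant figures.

P_cr ≈ 1320 kip

Buckling occurs about the weak axis: I_min = h·b³/12 with b = 3.93 in (the shorter side).
I_min = 6.41×3.93³/12 = 32.42 in⁴
Effective length L_e = K·L = 2 × 42.5 = 85.00 in
P_cr = π²EI / L_e² = π² × 29900×10³ × 32.42 / 85.00² = 1.324×10^6 lb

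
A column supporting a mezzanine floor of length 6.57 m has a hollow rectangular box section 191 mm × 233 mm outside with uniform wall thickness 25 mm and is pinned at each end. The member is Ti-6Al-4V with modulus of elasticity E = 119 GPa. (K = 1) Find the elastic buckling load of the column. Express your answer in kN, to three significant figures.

Inner dimensions: h_i = 233 − 2×25 = 183.0 mm, b_i = 191 − 2×25 = 141.0 mm
Weak-axis I_min = (h_o·b_o³ − h_i·b_i³)/12 with b_o = 191, b_i = 141.0 mm (shorter outer/inner sides).
I_min = (233×191³ − 183.0×141.0³)/12 = 9.254×10^7 mm⁴
I = 9.254×10^7 mm⁴ = 9.254×10^-5 m⁴
Effective length L_e = K·L = 1 × 6.57 = 6.570 m
P_cr = π²EI / L_e² = π² × 119×10⁹ × 9.254×10^-5 / 6.570² = 2.518×10^6 N

P_cr ≈ 2520 kN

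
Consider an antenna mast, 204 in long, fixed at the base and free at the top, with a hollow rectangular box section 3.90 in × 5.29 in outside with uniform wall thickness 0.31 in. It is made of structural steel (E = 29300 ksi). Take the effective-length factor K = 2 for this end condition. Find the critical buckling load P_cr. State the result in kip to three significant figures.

Inner dimensions: h_i = 5.29 − 2×0.31 = 4.670 in, b_i = 3.90 − 2×0.31 = 3.280 in
Weak-axis I_min = (h_o·b_o³ − h_i·b_i³)/12 with b_o = 3.90, b_i = 3.280 in (shorter outer/inner sides).
I_min = (5.29×3.90³ − 4.670×3.280³)/12 = 12.42 in⁴
Effective length L_e = K·L = 2 × 204 = 408.0 in
P_cr = π²EI / L_e² = π² × 29300×10³ × 12.42 / 408.0² = 2.157×10^4 lb

P_cr ≈ 21.6 kip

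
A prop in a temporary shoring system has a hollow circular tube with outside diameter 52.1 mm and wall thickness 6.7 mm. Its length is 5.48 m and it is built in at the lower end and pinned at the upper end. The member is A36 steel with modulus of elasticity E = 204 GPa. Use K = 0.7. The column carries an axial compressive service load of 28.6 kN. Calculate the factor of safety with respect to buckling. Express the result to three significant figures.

Inner diameter d_i = 52.1 − 2×6.7 = 38.70 mm
I = π(d_o⁴ − d_i⁴)/64 = π(52.1⁴ − 38.70⁴)/64 = 2.516×10^5 mm⁴
I = 2.516×10^5 mm⁴ = 2.516×10^-7 m⁴
Effective length L_e = K·L = 0.7 × 5.48 = 3.836 m
P_cr = π²EI / L_e² = π² × 204×10⁹ × 2.516×10^-7 / 3.836² = 3.442×10^4 N
Factor of safety n = P_cr / P = 34.422 / 28.6 = 1.20

n ≈ 1.20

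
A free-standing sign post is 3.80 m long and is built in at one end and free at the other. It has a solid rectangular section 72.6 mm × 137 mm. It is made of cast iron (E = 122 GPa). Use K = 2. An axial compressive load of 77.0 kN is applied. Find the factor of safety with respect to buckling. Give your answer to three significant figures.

n ≈ 1.18

Buckling occurs about the weak axis: I_min = h·b³/12 with b = 72.6 mm (the shorter side).
I_min = 137×72.6³/12 = 4.369×10^6 mm⁴
I = 4.369×10^6 mm⁴ = 4.369×10^-6 m⁴
Effective length L_e = K·L = 2 × 3.80 = 7.600 m
P_cr = π²EI / L_e² = π² × 122×10⁹ × 4.369×10^-6 / 7.600² = 9.107×10^4 N
Factor of safety n = P_cr / P = 91.071 / 77.0 = 1.18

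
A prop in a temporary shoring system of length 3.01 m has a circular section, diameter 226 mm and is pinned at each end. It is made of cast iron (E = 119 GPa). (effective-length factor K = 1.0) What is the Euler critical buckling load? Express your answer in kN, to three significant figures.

I = πd⁴/64 = π×226⁴/64 = 1.281×10^8 mm⁴
I = 1.281×10^8 mm⁴ = 1.281×10^-4 m⁴
Effective length L_e = K·L = 1 × 3.01 = 3.010 m
P_cr = π²EI / L_e² = π² × 119×10⁹ × 1.281×10^-4 / 3.010² = 1.660×10^7 N

P_cr ≈ 16600 kN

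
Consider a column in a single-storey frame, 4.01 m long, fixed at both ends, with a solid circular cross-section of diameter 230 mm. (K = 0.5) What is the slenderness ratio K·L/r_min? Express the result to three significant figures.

For a solid circle r = d/4 = 230/4 = 57.50 mm
L_e = K·L = 0.5 × 4.01 m = 2.005 m = 2005.0 mm
λ = L_e / r_min = 2005.0 / 57.50 = 34.9

λ ≈ 34.9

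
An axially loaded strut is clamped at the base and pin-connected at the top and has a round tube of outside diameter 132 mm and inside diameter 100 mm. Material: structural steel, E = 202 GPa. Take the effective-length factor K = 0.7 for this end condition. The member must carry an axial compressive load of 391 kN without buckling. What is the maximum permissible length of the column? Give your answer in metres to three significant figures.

L_max ≈ 10.2 m

d_o = 132 mm, d_i = 100 mm
I = π(d_o⁴ − d_i⁴)/64 = π(132⁴ − 100.0⁴)/64 = 9.994×10^6 mm⁴
I = 9.994×10^-6 m⁴
At the buckling limit P_cr = P = 3.910×10^5 N
From P_cr = π²EI/(K·L)²:  L = (1/K)·√(π²EI/P_cr) = (1/0.7)·√(π²×2.02×10^11×9.994×10^-6/3.910×10^5)
L = 10.2 m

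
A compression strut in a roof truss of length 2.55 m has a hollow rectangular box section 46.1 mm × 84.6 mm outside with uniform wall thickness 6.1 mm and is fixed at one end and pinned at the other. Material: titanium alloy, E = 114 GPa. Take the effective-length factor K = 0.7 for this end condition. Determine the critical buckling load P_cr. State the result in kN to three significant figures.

P_cr ≈ 161 kN

Inner dimensions: h_i = 84.6 − 2×6.1 = 72.40 mm, b_i = 46.1 − 2×6.1 = 33.90 mm
Weak-axis I_min = (h_o·b_o³ − h_i·b_i³)/12 with b_o = 46.1, b_i = 33.90 mm (shorter outer/inner sides).
I_min = (84.6×46.1³ − 72.40×33.90³)/12 = 4.557×10^5 mm⁴
I = 4.557×10^5 mm⁴ = 4.557×10^-7 m⁴
Effective length L_e = K·L = 0.7 × 2.55 = 1.785 m
P_cr = π²EI / L_e² = π² × 114×10⁹ × 4.557×10^-7 / 1.785² = 1.609×10^5 N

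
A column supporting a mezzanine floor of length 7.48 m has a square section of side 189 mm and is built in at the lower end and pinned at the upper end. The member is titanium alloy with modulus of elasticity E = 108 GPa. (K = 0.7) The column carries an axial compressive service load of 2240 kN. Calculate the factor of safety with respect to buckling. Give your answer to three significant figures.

I = a⁴/12 = 189⁴/12 = 1.063×10^8 mm⁴
I = 1.063×10^8 mm⁴ = 1.063×10^-4 m⁴
Effective length L_e = K·L = 0.7 × 7.48 = 5.236 m
P_cr = π²EI / L_e² = π² × 108×10⁹ × 1.063×10^-4 / 5.236² = 4.134×10^6 N
Factor of safety n = P_cr / P = 4134.2 / 2240 = 1.85

n ≈ 1.85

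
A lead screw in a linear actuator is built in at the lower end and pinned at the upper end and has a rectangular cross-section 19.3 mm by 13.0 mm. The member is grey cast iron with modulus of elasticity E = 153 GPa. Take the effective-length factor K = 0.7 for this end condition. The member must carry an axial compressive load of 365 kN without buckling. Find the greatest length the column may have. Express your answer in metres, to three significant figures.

L_max ≈ 0.173 m

Buckling occurs about the weak axis: I_min = h·b³/12 with b = 13.0 mm (the shorter side).
I_min = 19.3×13.0³/12 = 3.534×10^3 mm⁴
I = 3.534×10^-9 m⁴
At the buckling limit P_cr = P = 3.650×10^5 N
From P_cr = π²EI/(K·L)²:  L = (1/K)·√(π²EI/P_cr) = (1/0.7)·√(π²×1.53×10^11×3.534×10^-9/3.650×10^5)
L = 0.173 m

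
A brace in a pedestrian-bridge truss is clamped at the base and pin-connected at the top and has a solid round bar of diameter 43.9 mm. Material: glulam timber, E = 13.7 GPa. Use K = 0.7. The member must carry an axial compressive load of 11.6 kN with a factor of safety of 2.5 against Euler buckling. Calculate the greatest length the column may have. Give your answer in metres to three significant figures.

I = πd⁴/64 = π×43.9⁴/64 = 1.823×10^5 mm⁴
I = 1.823×10^-7 m⁴
Required critical load P_cr = n·P = 2.5 × 11.6 = 29.00 kN = 2.900×10^4 N
From P_cr = π²EI/(K·L)²:  L = (1/K)·√(π²EI/P_cr) = (1/0.7)·√(π²×1.37×10^10×1.823×10^-7/2.900×10^4)
L = 1.32 m

L_max ≈ 1.32 m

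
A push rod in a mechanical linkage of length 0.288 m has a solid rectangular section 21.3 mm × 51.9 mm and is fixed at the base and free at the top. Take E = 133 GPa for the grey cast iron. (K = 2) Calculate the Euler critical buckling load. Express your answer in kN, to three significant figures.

P_cr ≈ 165 kN

Buckling occurs about the weak axis: I_min = h·b³/12 with b = 21.3 mm (the shorter side).
I_min = 51.9×21.3³/12 = 4.180×10^4 mm⁴
I = 4.180×10^4 mm⁴ = 4.180×10^-8 m⁴
Effective length L_e = K·L = 2 × 0.288 = 0.5760 m
P_cr = π²EI / L_e² = π² × 133×10⁹ × 4.180×10^-8 / 0.5760² = 1.654×10^5 N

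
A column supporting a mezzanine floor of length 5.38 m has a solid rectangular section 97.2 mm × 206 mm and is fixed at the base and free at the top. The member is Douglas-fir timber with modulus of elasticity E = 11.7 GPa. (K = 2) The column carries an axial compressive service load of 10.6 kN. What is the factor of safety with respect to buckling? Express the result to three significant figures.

n ≈ 1.48

Buckling occurs about the weak axis: I_min = h·b³/12 with b = 97.2 mm (the shorter side).
I_min = 206×97.2³/12 = 1.576×10^7 mm⁴
I = 1.576×10^7 mm⁴ = 1.576×10^-5 m⁴
Effective length L_e = K·L = 2 × 5.38 = 10.76 m
P_cr = π²EI / L_e² = π² × 11.7×10⁹ × 1.576×10^-5 / 10.76² = 1.572×10^4 N
Factor of safety n = P_cr / P = 15.723 / 10.6 = 1.48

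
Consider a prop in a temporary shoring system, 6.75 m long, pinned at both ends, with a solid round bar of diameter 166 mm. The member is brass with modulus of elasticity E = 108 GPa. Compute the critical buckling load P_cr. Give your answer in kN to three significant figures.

P_cr ≈ 872 kN

I = πd⁴/64 = π×166⁴/64 = 3.727×10^7 mm⁴
I = 3.727×10^7 mm⁴ = 3.727×10^-5 m⁴
Effective length L_e = K·L = 1 × 6.75 = 6.750 m
P_cr = π²EI / L_e² = π² × 108×10⁹ × 3.727×10^-5 / 6.750² = 8.720×10^5 N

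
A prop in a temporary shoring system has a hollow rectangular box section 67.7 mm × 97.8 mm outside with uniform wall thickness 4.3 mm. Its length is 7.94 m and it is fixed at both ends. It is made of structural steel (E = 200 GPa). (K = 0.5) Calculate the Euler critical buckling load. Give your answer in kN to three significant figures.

P_cr ≈ 125 kN

Inner dimensions: h_i = 97.8 − 2×4.3 = 89.20 mm, b_i = 67.7 − 2×4.3 = 59.10 mm
Weak-axis I_min = (h_o·b_o³ − h_i·b_i³)/12 with b_o = 67.7, b_i = 59.10 mm (shorter outer/inner sides).
I_min = (97.8×67.7³ − 89.20×59.10³)/12 = 9.944×10^5 mm⁴
I = 9.944×10^5 mm⁴ = 9.944×10^-7 m⁴
Effective length L_e = K·L = 0.5 × 7.94 = 3.970 m
P_cr = π²EI / L_e² = π² × 200×10⁹ × 9.944×10^-7 / 3.970² = 1.245×10^5 N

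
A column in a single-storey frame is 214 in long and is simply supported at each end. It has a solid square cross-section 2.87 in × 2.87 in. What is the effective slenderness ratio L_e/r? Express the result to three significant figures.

I = a⁴/12 = 2.87⁴/12 = 5.654 in⁴
A = 8.237 in²;  r_min = √(I/A) = √(5.654/8.237) = 0.8285 in
L_e = K·L = 1 × 214 = 214.0 in
λ = L_e / r_min = 214.00 / 0.8285 = 258

λ ≈ 258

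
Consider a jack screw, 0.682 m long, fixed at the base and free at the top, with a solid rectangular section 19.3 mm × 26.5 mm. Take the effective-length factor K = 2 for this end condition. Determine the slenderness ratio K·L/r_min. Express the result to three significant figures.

For a rectangle r_min = b/√12 = 19.3/√12 = 5.571 mm
L_e = K·L = 2 × 0.682 m = 1.364 m = 1364.0 mm
λ = L_e / r_min = 1364.0 / 5.571 = 245

λ ≈ 245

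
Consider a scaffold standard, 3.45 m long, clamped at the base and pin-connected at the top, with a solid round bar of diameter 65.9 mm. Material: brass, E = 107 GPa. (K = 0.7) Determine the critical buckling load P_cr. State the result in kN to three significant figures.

I = πd⁴/64 = π×65.9⁴/64 = 9.258×10^5 mm⁴
I = 9.258×10^5 mm⁴ = 9.258×10^-7 m⁴
Effective length L_e = K·L = 0.7 × 3.45 = 2.415 m
P_cr = π²EI / L_e² = π² × 107×10⁹ × 9.258×10^-7 / 2.415² = 1.676×10^5 N

P_cr ≈ 168 kN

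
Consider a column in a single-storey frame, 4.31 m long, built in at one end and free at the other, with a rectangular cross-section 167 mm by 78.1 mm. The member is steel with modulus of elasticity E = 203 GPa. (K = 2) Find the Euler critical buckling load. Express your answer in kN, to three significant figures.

Buckling occurs about the weak axis: I_min = h·b³/12 with b = 78.1 mm (the shorter side).
I_min = 167×78.1³/12 = 6.630×10^6 mm⁴
I = 6.630×10^6 mm⁴ = 6.630×10^-6 m⁴
Effective length L_e = K·L = 2 × 4.31 = 8.620 m
P_cr = π²EI / L_e² = π² × 203×10⁹ × 6.630×10^-6 / 8.620² = 1.788×10^5 N

P_cr ≈ 179 kN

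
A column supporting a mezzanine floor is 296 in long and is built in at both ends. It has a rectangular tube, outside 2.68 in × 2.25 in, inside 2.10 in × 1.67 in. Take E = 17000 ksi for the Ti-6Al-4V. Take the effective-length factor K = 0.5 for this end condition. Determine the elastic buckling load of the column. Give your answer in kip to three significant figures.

P_cr ≈ 13.2 kip

Weak-axis I_min = (h_o·b_o³ − h_i·b_i³)/12 with b_o = 2.25, b_i = 1.670 in (shorter outer/inner sides).
I_min = (2.68×2.25³ − 2.100×1.670³)/12 = 1.729 in⁴
Effective length L_e = K·L = 0.5 × 296 = 148.0 in
P_cr = π²EI / L_e² = π² × 17000×10³ × 1.729 / 148.0² = 1.324×10^4 lb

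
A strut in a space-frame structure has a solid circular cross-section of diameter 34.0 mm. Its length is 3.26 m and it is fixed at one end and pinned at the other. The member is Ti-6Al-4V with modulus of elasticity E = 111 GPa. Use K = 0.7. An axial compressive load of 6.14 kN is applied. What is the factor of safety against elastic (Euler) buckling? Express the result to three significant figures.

I = πd⁴/64 = π×34.0⁴/64 = 6.560×10^4 mm⁴
I = 6.560×10^4 mm⁴ = 6.560×10^-8 m⁴
Effective length L_e = K·L = 0.7 × 3.26 = 2.282 m
P_cr = π²EI / L_e² = π² × 111×10⁹ × 6.560×10^-8 / 2.282² = 1.380×10^4 N
Factor of safety n = P_cr / P = 13.800 / 6.14 = 2.25

n ≈ 2.25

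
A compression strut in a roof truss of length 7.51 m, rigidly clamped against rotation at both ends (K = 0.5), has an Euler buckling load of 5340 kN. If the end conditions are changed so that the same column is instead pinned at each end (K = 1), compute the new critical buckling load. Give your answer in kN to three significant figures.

P_cr ∝ 1/K², so P_cr,new = P_cr,old × (K_old/K_new)² = 5340 × (0.5/1)²
= 5340 × 0.2500 = 1340 kN

P_cr ≈ 1340 kN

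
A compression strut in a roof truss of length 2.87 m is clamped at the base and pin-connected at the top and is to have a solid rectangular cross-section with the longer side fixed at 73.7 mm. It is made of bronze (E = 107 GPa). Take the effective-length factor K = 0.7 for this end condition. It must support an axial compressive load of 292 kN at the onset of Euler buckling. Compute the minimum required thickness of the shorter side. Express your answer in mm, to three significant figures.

L_e = K·L = 0.7 × 2.87 = 2.009 m
Required I = P_cr·L_e²/(π²E) = 2.920×10^5 × 2.009² / (π² × 1.07×10^11) = 1.116×10^-6 m⁴
I_req = 1.116×10^6 mm⁴
Rectangle, weak axis: I_min = h·b³/12 with h = 73.7 mm fixed  ⇒  b = (12I/h)^(1/3) = 56.6 mm

b ≈ 56.6 mm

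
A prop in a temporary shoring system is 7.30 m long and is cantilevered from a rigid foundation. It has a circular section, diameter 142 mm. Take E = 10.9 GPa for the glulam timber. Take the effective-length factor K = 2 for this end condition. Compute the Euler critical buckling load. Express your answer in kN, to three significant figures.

I = πd⁴/64 = π×142⁴/64 = 1.996×10^7 mm⁴
I = 1.996×10^7 mm⁴ = 1.996×10^-5 m⁴
Effective length L_e = K·L = 2 × 7.30 = 14.60 m
P_cr = π²EI / L_e² = π² × 10.9×10⁹ × 1.996×10^-5 / 14.60² = 1.007×10^4 N

P_cr ≈ 10.1 kN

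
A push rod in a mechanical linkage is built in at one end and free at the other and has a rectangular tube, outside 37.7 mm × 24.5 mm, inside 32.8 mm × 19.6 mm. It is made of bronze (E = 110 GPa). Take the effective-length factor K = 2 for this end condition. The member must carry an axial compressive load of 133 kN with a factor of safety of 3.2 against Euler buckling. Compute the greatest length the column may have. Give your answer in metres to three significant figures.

Weak-axis I_min = (h_o·b_o³ − h_i·b_i³)/12 with b_o = 24.5, b_i = 19.60 mm (shorter outer/inner sides).
I_min = (37.7×24.5³ − 32.80×19.60³)/12 = 2.562×10^4 mm⁴
I = 2.562×10^-8 m⁴
Required critical load P_cr = n·P = 3.2 × 133 = 425.6 kN = 4.256×10^5 N
From P_cr = π²EI/(K·L)²:  L = (1/K)·√(π²EI/P_cr) = (1/2)·√(π²×1.10×10^11×2.562×10^-8/4.256×10^5)
L = 0.128 m

L_max ≈ 0.128 m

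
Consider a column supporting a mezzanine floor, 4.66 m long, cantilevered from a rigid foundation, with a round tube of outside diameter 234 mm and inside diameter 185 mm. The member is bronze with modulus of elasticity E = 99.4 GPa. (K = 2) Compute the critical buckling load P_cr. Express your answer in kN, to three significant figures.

d_o = 234 mm, d_i = 185 mm
I = π(d_o⁴ − d_i⁴)/64 = π(234⁴ − 185.0⁴)/64 = 8.968×10^7 mm⁴
I = 8.968×10^7 mm⁴ = 8.968×10^-5 m⁴
Effective length L_e = K·L = 2 × 4.66 = 9.320 m
P_cr = π²EI / L_e² = π² × 99.4×10⁹ × 8.968×10^-5 / 9.320² = 1.013×10^6 N

P_cr ≈ 1010 kN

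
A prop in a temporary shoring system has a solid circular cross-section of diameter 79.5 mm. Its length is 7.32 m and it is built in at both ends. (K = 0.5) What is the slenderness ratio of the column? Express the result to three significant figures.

For a solid circle r = d/4 = 79.5/4 = 19.88 mm
L_e = K·L = 0.5 × 7.32 m = 3.660 m = 3660.0 mm
λ = L_e / r_min = 3660.0 / 19.88 = 184

λ ≈ 184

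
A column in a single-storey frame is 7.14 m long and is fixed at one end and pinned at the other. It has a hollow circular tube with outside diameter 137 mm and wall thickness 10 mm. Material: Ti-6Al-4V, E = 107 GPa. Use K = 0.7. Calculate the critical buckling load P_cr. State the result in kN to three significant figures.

Inner diameter d_i = 137 − 2×10 = 117.0 mm
I = π(d_o⁴ − d_i⁴)/64 = π(137⁴ − 117.0⁴)/64 = 8.094×10^6 mm⁴
I = 8.094×10^6 mm⁴ = 8.094×10^-6 m⁴
Effective length L_e = K·L = 0.7 × 7.14 = 4.998 m
P_cr = π²EI / L_e² = π² × 107×10⁹ × 8.094×10^-6 / 4.998² = 3.422×10^5 N

P_cr ≈ 342 kN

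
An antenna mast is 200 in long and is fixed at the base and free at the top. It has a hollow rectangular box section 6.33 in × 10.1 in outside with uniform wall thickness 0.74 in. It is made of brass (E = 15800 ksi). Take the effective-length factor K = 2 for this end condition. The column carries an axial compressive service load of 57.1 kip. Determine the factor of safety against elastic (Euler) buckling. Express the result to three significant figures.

n ≈ 2.24

Inner dimensions: h_i = 10.1 − 2×0.74 = 8.620 in, b_i = 6.33 − 2×0.74 = 4.850 in
Weak-axis I_min = (h_o·b_o³ − h_i·b_i³)/12 with b_o = 6.33, b_i = 4.850 in (shorter outer/inner sides).
I_min = (10.1×6.33³ − 8.620×4.850³)/12 = 131.5 in⁴
Effective length L_e = K·L = 2 × 200 = 400.0 in
P_cr = π²EI / L_e² = π² × 15800×10³ × 131.5 / 400.0² = 1.282×10^5 lb
Factor of safety n = P_cr / P = 128.19 / 57.1 = 2.24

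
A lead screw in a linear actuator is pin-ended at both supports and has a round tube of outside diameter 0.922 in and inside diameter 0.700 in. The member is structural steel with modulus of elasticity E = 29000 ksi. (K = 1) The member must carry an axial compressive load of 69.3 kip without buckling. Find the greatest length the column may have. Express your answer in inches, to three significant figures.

d_o = 0.922 in, d_i = 0.700 in
I = π(d_o⁴ − d_i⁴)/64 = π(0.922⁴ − 0.7000⁴)/64 = 2.369×10^-2 in⁴
At the buckling limit P_cr = P = 6.930×10^4 lb
From P_cr = π²EI/(K·L)²:  L = (1/K)·√(π²EI/P_cr) = (1/1)·√(π²×2.90×10^7×2.369×10^-2/6.930×10^4)
L = 9.89 in

L_max ≈ 9.89 in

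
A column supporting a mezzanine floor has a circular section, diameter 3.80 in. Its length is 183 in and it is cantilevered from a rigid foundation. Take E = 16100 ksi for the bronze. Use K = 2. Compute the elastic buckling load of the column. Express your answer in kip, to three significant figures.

I = πd⁴/64 = π×3.80⁴/64 = 10.24 in⁴
Effective length L_e = K·L = 2 × 183 = 366.0 in
P_cr = π²EI / L_e² = π² × 16100×10³ × 10.24 / 366.0² = 1.214×10^4 lb

P_cr ≈ 12.1 kip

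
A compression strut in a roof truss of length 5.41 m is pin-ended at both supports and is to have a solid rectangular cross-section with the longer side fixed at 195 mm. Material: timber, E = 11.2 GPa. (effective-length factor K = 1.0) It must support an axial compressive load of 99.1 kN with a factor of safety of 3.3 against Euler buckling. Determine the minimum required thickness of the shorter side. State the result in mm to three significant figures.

b ≈ 175 mm

Required P_cr = n·P = 3.3 × 99.1 = 327.0 kN
L_e = K·L = 1 × 5.41 = 5.410 m
Required I = P_cr·L_e²/(π²E) = 3.270×10^5 × 5.410² / (π² × 1.12×10^10) = 8.659×10^-5 m⁴
I_req = 8.659×10^7 mm⁴
Rectangle, weak axis: I_min = h·b³/12 with h = 195 mm fixed  ⇒  b = (12I/h)^(1/3) = 175 mm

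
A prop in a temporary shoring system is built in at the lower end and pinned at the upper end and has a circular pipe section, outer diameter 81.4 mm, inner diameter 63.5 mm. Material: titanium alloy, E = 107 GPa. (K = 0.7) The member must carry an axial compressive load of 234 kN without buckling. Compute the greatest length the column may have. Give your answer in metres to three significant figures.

L_max ≈ 3.54 m

d_o = 81.4 mm, d_i = 63.5 mm
I = π(d_o⁴ − d_i⁴)/64 = π(81.4⁴ − 63.50⁴)/64 = 1.357×10^6 mm⁴
I = 1.357×10^-6 m⁴
At the buckling limit P_cr = P = 2.340×10^5 N
From P_cr = π²EI/(K·L)²:  L = (1/K)·√(π²EI/P_cr) = (1/0.7)·√(π²×1.07×10^11×1.357×10^-6/2.340×10^5)
L = 3.54 m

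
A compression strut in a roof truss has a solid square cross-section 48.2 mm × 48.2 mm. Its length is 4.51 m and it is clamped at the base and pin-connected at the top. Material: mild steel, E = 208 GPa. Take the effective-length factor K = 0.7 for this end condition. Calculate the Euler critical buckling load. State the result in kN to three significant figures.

P_cr ≈ 92.6 kN

I = a⁴/12 = 48.2⁴/12 = 4.498×10^5 mm⁴
I = 4.498×10^5 mm⁴ = 4.498×10^-7 m⁴
Effective length L_e = K·L = 0.7 × 4.51 = 3.157 m
P_cr = π²EI / L_e² = π² × 208×10⁹ × 4.498×10^-7 / 3.157² = 9.264×10^4 N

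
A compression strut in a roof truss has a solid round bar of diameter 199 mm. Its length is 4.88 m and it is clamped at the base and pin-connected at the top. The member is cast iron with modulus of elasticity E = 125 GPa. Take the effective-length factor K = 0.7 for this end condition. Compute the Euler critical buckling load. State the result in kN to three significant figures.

P_cr ≈ 8140 kN

I = πd⁴/64 = π×199⁴/64 = 7.698×10^7 mm⁴
I = 7.698×10^7 mm⁴ = 7.698×10^-5 m⁴
Effective length L_e = K·L = 0.7 × 4.88 = 3.416 m
P_cr = π²EI / L_e² = π² × 125×10⁹ × 7.698×10^-5 / 3.416² = 8.139×10^6 N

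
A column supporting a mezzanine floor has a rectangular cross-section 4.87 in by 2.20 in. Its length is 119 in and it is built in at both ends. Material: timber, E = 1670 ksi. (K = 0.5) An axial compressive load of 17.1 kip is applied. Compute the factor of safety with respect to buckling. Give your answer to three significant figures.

n ≈ 1.18

Buckling occurs about the weak axis: I_min = h·b³/12 with b = 2.20 in (the shorter side).
I_min = 4.87×2.20³/12 = 4.321 in⁴
Effective length L_e = K·L = 0.5 × 119 = 59.50 in
P_cr = π²EI / L_e² = π² × 1670×10³ × 4.321 / 59.50² = 2.012×10^4 lb
Factor of safety n = P_cr / P = 20.119 / 17.1 = 1.18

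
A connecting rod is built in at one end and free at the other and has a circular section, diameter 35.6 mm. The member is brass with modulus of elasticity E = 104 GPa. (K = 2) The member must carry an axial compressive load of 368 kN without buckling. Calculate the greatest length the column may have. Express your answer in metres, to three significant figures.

L_max ≈ 0.234 m

I = πd⁴/64 = π×35.6⁴/64 = 7.884×10^4 mm⁴
I = 7.884×10^-8 m⁴
At the buckling limit P_cr = P = 3.680×10^5 N
From P_cr = π²EI/(K·L)²:  L = (1/K)·√(π²EI/P_cr) = (1/2)·√(π²×1.04×10^11×7.884×10^-8/3.680×10^5)
L = 0.234 m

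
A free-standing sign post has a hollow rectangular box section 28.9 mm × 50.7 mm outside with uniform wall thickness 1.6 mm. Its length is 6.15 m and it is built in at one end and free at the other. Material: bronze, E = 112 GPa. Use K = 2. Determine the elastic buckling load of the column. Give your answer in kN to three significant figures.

Inner dimensions: h_i = 50.7 − 2×1.6 = 47.50 mm, b_i = 28.9 − 2×1.6 = 25.70 mm
Weak-axis I_min = (h_o·b_o³ − h_i·b_i³)/12 with b_o = 28.9, b_i = 25.70 mm (shorter outer/inner sides).
I_min = (50.7×28.9³ − 47.50×25.70³)/12 = 3.479×10^4 mm⁴
I = 3.479×10^4 mm⁴ = 3.479×10^-8 m⁴
Effective length L_e = K·L = 2 × 6.15 = 12.30 m
P_cr = π²EI / L_e² = π² × 112×10⁹ × 3.479×10^-8 / 12.30² = 254.2 N

P_cr ≈ 0.254 kN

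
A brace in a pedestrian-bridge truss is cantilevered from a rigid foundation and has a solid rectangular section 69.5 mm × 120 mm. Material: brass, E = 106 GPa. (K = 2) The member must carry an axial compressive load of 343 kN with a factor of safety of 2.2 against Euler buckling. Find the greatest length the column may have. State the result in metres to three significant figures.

L_max ≈ 1.08 m

Buckling occurs about the weak axis: I_min = h·b³/12 with b = 69.5 mm (the shorter side).
I_min = 120×69.5³/12 = 3.357×10^6 mm⁴
I = 3.357×10^-6 m⁴
Required critical load P_cr = n·P = 2.2 × 343 = 754.6 kN = 7.546×10^5 N
From P_cr = π²EI/(K·L)²:  L = (1/K)·√(π²EI/P_cr) = (1/2)·√(π²×1.06×10^11×3.357×10^-6/7.546×10^5)
L = 1.08 m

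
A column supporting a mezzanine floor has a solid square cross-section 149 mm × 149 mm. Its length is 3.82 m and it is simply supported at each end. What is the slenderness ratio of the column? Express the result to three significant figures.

λ ≈ 88.8

I = a⁴/12 = 149⁴/12 = 4.107×10^7 mm⁴
A = 2.220×10^4 mm²;  r_min = √(I/A) = √(4.107×10^7/2.220×10^4) = 43.01 mm
L_e = K·L = 1 × 3.82 m = 3.820 m = 3820.0 mm
λ = L_e / r_min = 3820.0 / 43.01 = 88.8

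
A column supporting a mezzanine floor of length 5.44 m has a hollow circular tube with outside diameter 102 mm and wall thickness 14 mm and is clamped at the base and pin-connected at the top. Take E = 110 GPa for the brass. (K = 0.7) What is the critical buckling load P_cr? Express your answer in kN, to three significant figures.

P_cr ≈ 288 kN

Inner diameter d_i = 102 − 2×14 = 74.00 mm
I = π(d_o⁴ − d_i⁴)/64 = π(102⁴ − 74.00⁴)/64 = 3.841×10^6 mm⁴
I = 3.841×10^6 mm⁴ = 3.841×10^-6 m⁴
Effective length L_e = K·L = 0.7 × 5.44 = 3.808 m
P_cr = π²EI / L_e² = π² × 110×10⁹ × 3.841×10^-6 / 3.808² = 2.876×10^5 N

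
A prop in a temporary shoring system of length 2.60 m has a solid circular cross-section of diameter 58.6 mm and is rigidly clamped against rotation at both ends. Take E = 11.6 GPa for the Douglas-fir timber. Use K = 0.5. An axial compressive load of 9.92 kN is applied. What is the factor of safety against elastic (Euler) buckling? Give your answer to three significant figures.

I = πd⁴/64 = π×58.6⁴/64 = 5.788×10^5 mm⁴
I = 5.788×10^5 mm⁴ = 5.788×10^-7 m⁴
Effective length L_e = K·L = 0.5 × 2.60 = 1.300 m
P_cr = π²EI / L_e² = π² × 11.6×10⁹ × 5.788×10^-7 / 1.300² = 3.921×10^4 N
Factor of safety n = P_cr / P = 39.213 / 9.92 = 3.95

n ≈ 3.95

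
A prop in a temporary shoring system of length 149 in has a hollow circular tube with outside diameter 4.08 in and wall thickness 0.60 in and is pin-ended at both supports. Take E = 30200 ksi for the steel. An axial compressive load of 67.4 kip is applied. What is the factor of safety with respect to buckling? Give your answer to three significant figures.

n ≈ 2.04

Inner diameter d_i = 4.08 − 2×0.60 = 2.880 in
I = π(d_o⁴ − d_i⁴)/64 = π(4.08⁴ − 2.880⁴)/64 = 10.23 in⁴
Effective length L_e = K·L = 1 × 149 = 149.0 in
P_cr = π²EI / L_e² = π² × 30200×10³ × 10.23 / 149.0² = 1.373×10^5 lb
Factor of safety n = P_cr / P = 137.28 / 67.4 = 2.04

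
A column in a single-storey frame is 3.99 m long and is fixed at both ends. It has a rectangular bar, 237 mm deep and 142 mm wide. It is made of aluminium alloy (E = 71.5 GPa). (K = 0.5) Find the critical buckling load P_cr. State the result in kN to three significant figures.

Buckling occurs about the weak axis: I_min = h·b³/12 with b = 142 mm (the shorter side).
I_min = 237×142³/12 = 5.655×10^7 mm⁴
I = 5.655×10^7 mm⁴ = 5.655×10^-5 m⁴
Effective length L_e = K·L = 0.5 × 3.99 = 1.995 m
P_cr = π²EI / L_e² = π² × 71.5×10⁹ × 5.655×10^-5 / 1.995² = 1.003×10^7 N

P_cr ≈ 10000 kN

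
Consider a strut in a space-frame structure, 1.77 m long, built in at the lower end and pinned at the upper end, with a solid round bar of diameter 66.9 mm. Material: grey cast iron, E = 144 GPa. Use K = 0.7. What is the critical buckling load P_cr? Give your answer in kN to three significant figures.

I = πd⁴/64 = π×66.9⁴/64 = 9.833×10^5 mm⁴
I = 9.833×10^5 mm⁴ = 9.833×10^-7 m⁴
Effective length L_e = K·L = 0.7 × 1.77 = 1.239 m
P_cr = π²EI / L_e² = π² × 144×10⁹ × 9.833×10^-7 / 1.239² = 9.103×10^5 N

P_cr ≈ 910 kN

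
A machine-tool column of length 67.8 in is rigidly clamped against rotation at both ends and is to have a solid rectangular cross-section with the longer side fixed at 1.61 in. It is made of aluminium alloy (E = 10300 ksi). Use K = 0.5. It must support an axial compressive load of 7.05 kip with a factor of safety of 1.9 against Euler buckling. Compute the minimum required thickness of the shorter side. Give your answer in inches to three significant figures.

Required P_cr = n·P = 1.9 × 7.05 = 13.40 kip
L_e = K·L = 0.5 × 67.8 = 33.90 in
Required I = P_cr·L_e²/(π²E) = 1.339×10^4 × 33.90² / (π² × 1.03×10^7) = 0.1514 in⁴
Rectangle, weak axis: I_min = h·b³/12 with h = 1.61 in fixed  ⇒  b = (12I/h)^(1/3) = 1.04 in

b ≈ 1.04 in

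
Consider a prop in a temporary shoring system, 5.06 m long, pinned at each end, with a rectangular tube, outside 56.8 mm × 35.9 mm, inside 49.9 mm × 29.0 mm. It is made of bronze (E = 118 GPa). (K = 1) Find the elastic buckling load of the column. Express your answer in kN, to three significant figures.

Weak-axis I_min = (h_o·b_o³ − h_i·b_i³)/12 with b_o = 35.9, b_i = 29.00 mm (shorter outer/inner sides).
I_min = (56.8×35.9³ − 49.90×29.00³)/12 = 1.176×10^5 mm⁴
I = 1.176×10^5 mm⁴ = 1.176×10^-7 m⁴
Effective length L_e = K·L = 1 × 5.06 = 5.060 m
P_cr = π²EI / L_e² = π² × 118×10⁹ × 1.176×10^-7 / 5.060² = 5.349×10^3 N

P_cr ≈ 5.35 kN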